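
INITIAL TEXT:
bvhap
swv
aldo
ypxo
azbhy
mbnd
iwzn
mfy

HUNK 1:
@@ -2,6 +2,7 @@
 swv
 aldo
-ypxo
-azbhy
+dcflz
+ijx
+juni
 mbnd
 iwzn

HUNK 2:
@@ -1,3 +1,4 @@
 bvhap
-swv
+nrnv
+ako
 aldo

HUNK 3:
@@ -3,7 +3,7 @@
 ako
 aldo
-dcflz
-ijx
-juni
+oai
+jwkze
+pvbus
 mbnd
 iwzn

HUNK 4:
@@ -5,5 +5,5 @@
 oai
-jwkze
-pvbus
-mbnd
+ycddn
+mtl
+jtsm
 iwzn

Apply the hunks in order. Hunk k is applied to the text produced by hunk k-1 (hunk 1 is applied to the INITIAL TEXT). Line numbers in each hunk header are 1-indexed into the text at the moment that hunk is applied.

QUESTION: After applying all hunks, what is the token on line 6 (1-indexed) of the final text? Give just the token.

Answer: ycddn

Derivation:
Hunk 1: at line 2 remove [ypxo,azbhy] add [dcflz,ijx,juni] -> 9 lines: bvhap swv aldo dcflz ijx juni mbnd iwzn mfy
Hunk 2: at line 1 remove [swv] add [nrnv,ako] -> 10 lines: bvhap nrnv ako aldo dcflz ijx juni mbnd iwzn mfy
Hunk 3: at line 3 remove [dcflz,ijx,juni] add [oai,jwkze,pvbus] -> 10 lines: bvhap nrnv ako aldo oai jwkze pvbus mbnd iwzn mfy
Hunk 4: at line 5 remove [jwkze,pvbus,mbnd] add [ycddn,mtl,jtsm] -> 10 lines: bvhap nrnv ako aldo oai ycddn mtl jtsm iwzn mfy
Final line 6: ycddn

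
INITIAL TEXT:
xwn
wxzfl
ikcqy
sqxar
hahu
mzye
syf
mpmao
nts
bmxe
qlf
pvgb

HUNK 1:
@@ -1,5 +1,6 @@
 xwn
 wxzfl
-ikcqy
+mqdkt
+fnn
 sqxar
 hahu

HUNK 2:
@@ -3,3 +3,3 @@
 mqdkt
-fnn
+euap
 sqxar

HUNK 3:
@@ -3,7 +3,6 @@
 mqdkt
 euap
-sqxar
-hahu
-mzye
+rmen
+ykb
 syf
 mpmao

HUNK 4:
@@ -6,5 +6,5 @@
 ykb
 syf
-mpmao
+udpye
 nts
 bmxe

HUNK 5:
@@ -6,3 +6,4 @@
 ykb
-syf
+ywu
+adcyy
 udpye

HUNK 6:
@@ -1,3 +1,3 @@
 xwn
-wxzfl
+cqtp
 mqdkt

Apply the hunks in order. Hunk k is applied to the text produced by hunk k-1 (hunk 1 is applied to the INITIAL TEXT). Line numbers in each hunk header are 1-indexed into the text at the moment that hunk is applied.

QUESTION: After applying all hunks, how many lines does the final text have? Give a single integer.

Answer: 13

Derivation:
Hunk 1: at line 1 remove [ikcqy] add [mqdkt,fnn] -> 13 lines: xwn wxzfl mqdkt fnn sqxar hahu mzye syf mpmao nts bmxe qlf pvgb
Hunk 2: at line 3 remove [fnn] add [euap] -> 13 lines: xwn wxzfl mqdkt euap sqxar hahu mzye syf mpmao nts bmxe qlf pvgb
Hunk 3: at line 3 remove [sqxar,hahu,mzye] add [rmen,ykb] -> 12 lines: xwn wxzfl mqdkt euap rmen ykb syf mpmao nts bmxe qlf pvgb
Hunk 4: at line 6 remove [mpmao] add [udpye] -> 12 lines: xwn wxzfl mqdkt euap rmen ykb syf udpye nts bmxe qlf pvgb
Hunk 5: at line 6 remove [syf] add [ywu,adcyy] -> 13 lines: xwn wxzfl mqdkt euap rmen ykb ywu adcyy udpye nts bmxe qlf pvgb
Hunk 6: at line 1 remove [wxzfl] add [cqtp] -> 13 lines: xwn cqtp mqdkt euap rmen ykb ywu adcyy udpye nts bmxe qlf pvgb
Final line count: 13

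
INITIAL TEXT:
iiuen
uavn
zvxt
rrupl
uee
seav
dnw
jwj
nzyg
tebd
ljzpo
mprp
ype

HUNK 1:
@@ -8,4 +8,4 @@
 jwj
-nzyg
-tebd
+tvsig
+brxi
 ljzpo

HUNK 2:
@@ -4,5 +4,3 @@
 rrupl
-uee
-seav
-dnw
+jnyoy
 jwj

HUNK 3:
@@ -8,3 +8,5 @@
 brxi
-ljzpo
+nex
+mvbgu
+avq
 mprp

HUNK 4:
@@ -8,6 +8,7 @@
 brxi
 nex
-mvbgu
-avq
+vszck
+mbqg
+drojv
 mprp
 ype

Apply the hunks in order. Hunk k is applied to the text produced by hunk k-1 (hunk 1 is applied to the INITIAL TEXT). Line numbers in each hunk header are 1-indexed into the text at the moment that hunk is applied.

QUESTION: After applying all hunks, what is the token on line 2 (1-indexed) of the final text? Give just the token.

Hunk 1: at line 8 remove [nzyg,tebd] add [tvsig,brxi] -> 13 lines: iiuen uavn zvxt rrupl uee seav dnw jwj tvsig brxi ljzpo mprp ype
Hunk 2: at line 4 remove [uee,seav,dnw] add [jnyoy] -> 11 lines: iiuen uavn zvxt rrupl jnyoy jwj tvsig brxi ljzpo mprp ype
Hunk 3: at line 8 remove [ljzpo] add [nex,mvbgu,avq] -> 13 lines: iiuen uavn zvxt rrupl jnyoy jwj tvsig brxi nex mvbgu avq mprp ype
Hunk 4: at line 8 remove [mvbgu,avq] add [vszck,mbqg,drojv] -> 14 lines: iiuen uavn zvxt rrupl jnyoy jwj tvsig brxi nex vszck mbqg drojv mprp ype
Final line 2: uavn

Answer: uavn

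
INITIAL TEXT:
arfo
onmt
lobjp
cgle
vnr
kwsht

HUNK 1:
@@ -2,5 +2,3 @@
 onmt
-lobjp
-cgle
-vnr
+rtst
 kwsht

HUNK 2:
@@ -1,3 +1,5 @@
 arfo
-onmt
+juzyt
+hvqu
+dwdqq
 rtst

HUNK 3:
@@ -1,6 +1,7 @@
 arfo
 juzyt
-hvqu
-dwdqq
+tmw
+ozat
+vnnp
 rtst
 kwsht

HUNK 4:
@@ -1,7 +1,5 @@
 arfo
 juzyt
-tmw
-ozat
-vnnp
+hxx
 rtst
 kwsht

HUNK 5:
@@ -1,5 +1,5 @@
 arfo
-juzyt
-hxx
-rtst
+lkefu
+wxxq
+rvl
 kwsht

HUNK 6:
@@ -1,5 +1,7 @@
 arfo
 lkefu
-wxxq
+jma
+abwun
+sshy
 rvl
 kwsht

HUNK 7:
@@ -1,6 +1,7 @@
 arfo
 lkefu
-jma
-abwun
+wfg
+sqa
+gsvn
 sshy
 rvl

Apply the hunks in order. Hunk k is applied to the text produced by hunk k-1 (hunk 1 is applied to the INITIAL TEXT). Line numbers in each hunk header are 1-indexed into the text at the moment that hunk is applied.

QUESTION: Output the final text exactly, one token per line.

Answer: arfo
lkefu
wfg
sqa
gsvn
sshy
rvl
kwsht

Derivation:
Hunk 1: at line 2 remove [lobjp,cgle,vnr] add [rtst] -> 4 lines: arfo onmt rtst kwsht
Hunk 2: at line 1 remove [onmt] add [juzyt,hvqu,dwdqq] -> 6 lines: arfo juzyt hvqu dwdqq rtst kwsht
Hunk 3: at line 1 remove [hvqu,dwdqq] add [tmw,ozat,vnnp] -> 7 lines: arfo juzyt tmw ozat vnnp rtst kwsht
Hunk 4: at line 1 remove [tmw,ozat,vnnp] add [hxx] -> 5 lines: arfo juzyt hxx rtst kwsht
Hunk 5: at line 1 remove [juzyt,hxx,rtst] add [lkefu,wxxq,rvl] -> 5 lines: arfo lkefu wxxq rvl kwsht
Hunk 6: at line 1 remove [wxxq] add [jma,abwun,sshy] -> 7 lines: arfo lkefu jma abwun sshy rvl kwsht
Hunk 7: at line 1 remove [jma,abwun] add [wfg,sqa,gsvn] -> 8 lines: arfo lkefu wfg sqa gsvn sshy rvl kwsht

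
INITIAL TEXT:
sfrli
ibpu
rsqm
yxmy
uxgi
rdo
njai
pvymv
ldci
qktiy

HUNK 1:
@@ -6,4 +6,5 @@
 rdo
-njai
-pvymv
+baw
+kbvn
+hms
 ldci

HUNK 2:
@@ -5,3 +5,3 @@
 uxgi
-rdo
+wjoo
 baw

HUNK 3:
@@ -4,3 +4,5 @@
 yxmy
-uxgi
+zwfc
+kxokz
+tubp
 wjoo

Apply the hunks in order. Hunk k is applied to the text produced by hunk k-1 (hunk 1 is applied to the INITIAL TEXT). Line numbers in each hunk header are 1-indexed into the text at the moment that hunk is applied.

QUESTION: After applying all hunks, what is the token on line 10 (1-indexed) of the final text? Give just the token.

Hunk 1: at line 6 remove [njai,pvymv] add [baw,kbvn,hms] -> 11 lines: sfrli ibpu rsqm yxmy uxgi rdo baw kbvn hms ldci qktiy
Hunk 2: at line 5 remove [rdo] add [wjoo] -> 11 lines: sfrli ibpu rsqm yxmy uxgi wjoo baw kbvn hms ldci qktiy
Hunk 3: at line 4 remove [uxgi] add [zwfc,kxokz,tubp] -> 13 lines: sfrli ibpu rsqm yxmy zwfc kxokz tubp wjoo baw kbvn hms ldci qktiy
Final line 10: kbvn

Answer: kbvn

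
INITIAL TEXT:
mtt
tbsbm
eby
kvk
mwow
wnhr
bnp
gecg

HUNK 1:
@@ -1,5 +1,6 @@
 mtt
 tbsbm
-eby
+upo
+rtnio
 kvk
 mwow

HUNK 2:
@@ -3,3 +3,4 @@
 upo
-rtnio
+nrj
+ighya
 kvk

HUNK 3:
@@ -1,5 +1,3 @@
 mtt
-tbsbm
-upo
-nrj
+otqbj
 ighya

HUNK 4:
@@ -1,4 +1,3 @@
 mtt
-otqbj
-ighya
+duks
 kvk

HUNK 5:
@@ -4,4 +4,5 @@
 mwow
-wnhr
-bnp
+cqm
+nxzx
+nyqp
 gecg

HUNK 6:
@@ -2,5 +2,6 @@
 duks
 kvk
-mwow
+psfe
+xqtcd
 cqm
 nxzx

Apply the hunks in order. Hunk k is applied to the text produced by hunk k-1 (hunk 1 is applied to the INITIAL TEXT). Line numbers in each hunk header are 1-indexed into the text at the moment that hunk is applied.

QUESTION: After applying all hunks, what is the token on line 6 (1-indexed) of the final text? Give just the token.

Hunk 1: at line 1 remove [eby] add [upo,rtnio] -> 9 lines: mtt tbsbm upo rtnio kvk mwow wnhr bnp gecg
Hunk 2: at line 3 remove [rtnio] add [nrj,ighya] -> 10 lines: mtt tbsbm upo nrj ighya kvk mwow wnhr bnp gecg
Hunk 3: at line 1 remove [tbsbm,upo,nrj] add [otqbj] -> 8 lines: mtt otqbj ighya kvk mwow wnhr bnp gecg
Hunk 4: at line 1 remove [otqbj,ighya] add [duks] -> 7 lines: mtt duks kvk mwow wnhr bnp gecg
Hunk 5: at line 4 remove [wnhr,bnp] add [cqm,nxzx,nyqp] -> 8 lines: mtt duks kvk mwow cqm nxzx nyqp gecg
Hunk 6: at line 2 remove [mwow] add [psfe,xqtcd] -> 9 lines: mtt duks kvk psfe xqtcd cqm nxzx nyqp gecg
Final line 6: cqm

Answer: cqm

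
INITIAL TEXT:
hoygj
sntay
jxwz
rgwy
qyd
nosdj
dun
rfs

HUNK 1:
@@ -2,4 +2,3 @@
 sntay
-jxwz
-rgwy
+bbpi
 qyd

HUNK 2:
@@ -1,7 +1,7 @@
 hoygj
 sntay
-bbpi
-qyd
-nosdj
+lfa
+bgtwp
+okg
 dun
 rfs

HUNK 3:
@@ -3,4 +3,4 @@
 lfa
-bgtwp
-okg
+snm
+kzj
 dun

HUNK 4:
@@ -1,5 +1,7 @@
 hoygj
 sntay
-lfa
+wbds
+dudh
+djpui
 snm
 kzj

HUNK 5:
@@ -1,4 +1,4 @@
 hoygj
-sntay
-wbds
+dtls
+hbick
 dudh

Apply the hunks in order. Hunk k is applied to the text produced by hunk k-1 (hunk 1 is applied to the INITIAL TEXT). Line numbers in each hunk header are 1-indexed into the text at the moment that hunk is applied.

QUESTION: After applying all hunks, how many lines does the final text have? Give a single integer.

Hunk 1: at line 2 remove [jxwz,rgwy] add [bbpi] -> 7 lines: hoygj sntay bbpi qyd nosdj dun rfs
Hunk 2: at line 1 remove [bbpi,qyd,nosdj] add [lfa,bgtwp,okg] -> 7 lines: hoygj sntay lfa bgtwp okg dun rfs
Hunk 3: at line 3 remove [bgtwp,okg] add [snm,kzj] -> 7 lines: hoygj sntay lfa snm kzj dun rfs
Hunk 4: at line 1 remove [lfa] add [wbds,dudh,djpui] -> 9 lines: hoygj sntay wbds dudh djpui snm kzj dun rfs
Hunk 5: at line 1 remove [sntay,wbds] add [dtls,hbick] -> 9 lines: hoygj dtls hbick dudh djpui snm kzj dun rfs
Final line count: 9

Answer: 9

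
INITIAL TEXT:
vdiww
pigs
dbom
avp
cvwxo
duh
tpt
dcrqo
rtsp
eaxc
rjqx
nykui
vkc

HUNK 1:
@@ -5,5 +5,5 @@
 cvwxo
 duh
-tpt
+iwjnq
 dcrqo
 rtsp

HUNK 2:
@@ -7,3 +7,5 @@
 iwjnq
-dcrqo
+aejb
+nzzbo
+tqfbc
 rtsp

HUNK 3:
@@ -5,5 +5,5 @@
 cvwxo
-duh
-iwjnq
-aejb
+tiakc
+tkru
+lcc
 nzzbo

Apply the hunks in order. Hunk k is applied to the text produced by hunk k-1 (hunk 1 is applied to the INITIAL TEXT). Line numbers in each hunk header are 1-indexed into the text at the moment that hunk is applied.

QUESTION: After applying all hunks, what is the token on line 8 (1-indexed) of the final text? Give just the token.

Answer: lcc

Derivation:
Hunk 1: at line 5 remove [tpt] add [iwjnq] -> 13 lines: vdiww pigs dbom avp cvwxo duh iwjnq dcrqo rtsp eaxc rjqx nykui vkc
Hunk 2: at line 7 remove [dcrqo] add [aejb,nzzbo,tqfbc] -> 15 lines: vdiww pigs dbom avp cvwxo duh iwjnq aejb nzzbo tqfbc rtsp eaxc rjqx nykui vkc
Hunk 3: at line 5 remove [duh,iwjnq,aejb] add [tiakc,tkru,lcc] -> 15 lines: vdiww pigs dbom avp cvwxo tiakc tkru lcc nzzbo tqfbc rtsp eaxc rjqx nykui vkc
Final line 8: lcc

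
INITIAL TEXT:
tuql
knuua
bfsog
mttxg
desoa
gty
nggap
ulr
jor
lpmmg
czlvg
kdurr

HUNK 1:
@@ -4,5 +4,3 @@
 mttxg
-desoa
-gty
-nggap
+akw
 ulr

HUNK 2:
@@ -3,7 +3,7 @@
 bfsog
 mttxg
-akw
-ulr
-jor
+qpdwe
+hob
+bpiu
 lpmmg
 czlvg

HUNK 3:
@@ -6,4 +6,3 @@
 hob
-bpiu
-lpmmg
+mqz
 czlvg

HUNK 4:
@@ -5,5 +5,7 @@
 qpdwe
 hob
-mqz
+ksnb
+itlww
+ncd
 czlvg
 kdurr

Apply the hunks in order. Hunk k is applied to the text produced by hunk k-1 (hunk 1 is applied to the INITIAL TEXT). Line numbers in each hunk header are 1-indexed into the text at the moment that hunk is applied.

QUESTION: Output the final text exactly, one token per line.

Answer: tuql
knuua
bfsog
mttxg
qpdwe
hob
ksnb
itlww
ncd
czlvg
kdurr

Derivation:
Hunk 1: at line 4 remove [desoa,gty,nggap] add [akw] -> 10 lines: tuql knuua bfsog mttxg akw ulr jor lpmmg czlvg kdurr
Hunk 2: at line 3 remove [akw,ulr,jor] add [qpdwe,hob,bpiu] -> 10 lines: tuql knuua bfsog mttxg qpdwe hob bpiu lpmmg czlvg kdurr
Hunk 3: at line 6 remove [bpiu,lpmmg] add [mqz] -> 9 lines: tuql knuua bfsog mttxg qpdwe hob mqz czlvg kdurr
Hunk 4: at line 5 remove [mqz] add [ksnb,itlww,ncd] -> 11 lines: tuql knuua bfsog mttxg qpdwe hob ksnb itlww ncd czlvg kdurr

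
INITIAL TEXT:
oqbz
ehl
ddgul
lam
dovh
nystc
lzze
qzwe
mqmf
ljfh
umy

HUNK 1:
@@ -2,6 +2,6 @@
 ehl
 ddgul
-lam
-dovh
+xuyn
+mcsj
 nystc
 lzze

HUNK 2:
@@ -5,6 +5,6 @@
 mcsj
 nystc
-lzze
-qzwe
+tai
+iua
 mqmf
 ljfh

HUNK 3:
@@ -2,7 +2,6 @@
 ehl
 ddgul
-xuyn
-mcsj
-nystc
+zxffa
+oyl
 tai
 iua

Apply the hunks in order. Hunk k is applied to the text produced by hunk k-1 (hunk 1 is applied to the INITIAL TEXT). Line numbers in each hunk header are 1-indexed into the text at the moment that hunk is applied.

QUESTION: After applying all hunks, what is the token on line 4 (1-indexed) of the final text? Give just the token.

Hunk 1: at line 2 remove [lam,dovh] add [xuyn,mcsj] -> 11 lines: oqbz ehl ddgul xuyn mcsj nystc lzze qzwe mqmf ljfh umy
Hunk 2: at line 5 remove [lzze,qzwe] add [tai,iua] -> 11 lines: oqbz ehl ddgul xuyn mcsj nystc tai iua mqmf ljfh umy
Hunk 3: at line 2 remove [xuyn,mcsj,nystc] add [zxffa,oyl] -> 10 lines: oqbz ehl ddgul zxffa oyl tai iua mqmf ljfh umy
Final line 4: zxffa

Answer: zxffa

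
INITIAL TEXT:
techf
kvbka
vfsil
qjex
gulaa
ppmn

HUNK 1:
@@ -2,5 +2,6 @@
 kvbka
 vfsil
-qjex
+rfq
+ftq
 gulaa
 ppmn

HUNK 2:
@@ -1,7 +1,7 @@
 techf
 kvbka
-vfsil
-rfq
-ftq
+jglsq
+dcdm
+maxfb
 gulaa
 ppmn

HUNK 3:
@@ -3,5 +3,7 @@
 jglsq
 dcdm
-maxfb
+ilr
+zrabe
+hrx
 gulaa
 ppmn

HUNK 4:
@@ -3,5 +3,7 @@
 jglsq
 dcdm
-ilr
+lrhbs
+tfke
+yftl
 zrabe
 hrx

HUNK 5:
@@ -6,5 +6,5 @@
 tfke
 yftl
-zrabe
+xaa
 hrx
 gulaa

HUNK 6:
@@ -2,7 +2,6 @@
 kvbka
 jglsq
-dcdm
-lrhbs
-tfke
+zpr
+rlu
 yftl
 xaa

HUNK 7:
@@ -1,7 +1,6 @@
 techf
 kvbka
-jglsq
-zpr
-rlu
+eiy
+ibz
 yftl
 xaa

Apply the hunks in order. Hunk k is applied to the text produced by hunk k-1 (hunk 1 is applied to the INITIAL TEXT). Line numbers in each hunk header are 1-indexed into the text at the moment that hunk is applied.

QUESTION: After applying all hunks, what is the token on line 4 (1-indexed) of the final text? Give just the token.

Hunk 1: at line 2 remove [qjex] add [rfq,ftq] -> 7 lines: techf kvbka vfsil rfq ftq gulaa ppmn
Hunk 2: at line 1 remove [vfsil,rfq,ftq] add [jglsq,dcdm,maxfb] -> 7 lines: techf kvbka jglsq dcdm maxfb gulaa ppmn
Hunk 3: at line 3 remove [maxfb] add [ilr,zrabe,hrx] -> 9 lines: techf kvbka jglsq dcdm ilr zrabe hrx gulaa ppmn
Hunk 4: at line 3 remove [ilr] add [lrhbs,tfke,yftl] -> 11 lines: techf kvbka jglsq dcdm lrhbs tfke yftl zrabe hrx gulaa ppmn
Hunk 5: at line 6 remove [zrabe] add [xaa] -> 11 lines: techf kvbka jglsq dcdm lrhbs tfke yftl xaa hrx gulaa ppmn
Hunk 6: at line 2 remove [dcdm,lrhbs,tfke] add [zpr,rlu] -> 10 lines: techf kvbka jglsq zpr rlu yftl xaa hrx gulaa ppmn
Hunk 7: at line 1 remove [jglsq,zpr,rlu] add [eiy,ibz] -> 9 lines: techf kvbka eiy ibz yftl xaa hrx gulaa ppmn
Final line 4: ibz

Answer: ibz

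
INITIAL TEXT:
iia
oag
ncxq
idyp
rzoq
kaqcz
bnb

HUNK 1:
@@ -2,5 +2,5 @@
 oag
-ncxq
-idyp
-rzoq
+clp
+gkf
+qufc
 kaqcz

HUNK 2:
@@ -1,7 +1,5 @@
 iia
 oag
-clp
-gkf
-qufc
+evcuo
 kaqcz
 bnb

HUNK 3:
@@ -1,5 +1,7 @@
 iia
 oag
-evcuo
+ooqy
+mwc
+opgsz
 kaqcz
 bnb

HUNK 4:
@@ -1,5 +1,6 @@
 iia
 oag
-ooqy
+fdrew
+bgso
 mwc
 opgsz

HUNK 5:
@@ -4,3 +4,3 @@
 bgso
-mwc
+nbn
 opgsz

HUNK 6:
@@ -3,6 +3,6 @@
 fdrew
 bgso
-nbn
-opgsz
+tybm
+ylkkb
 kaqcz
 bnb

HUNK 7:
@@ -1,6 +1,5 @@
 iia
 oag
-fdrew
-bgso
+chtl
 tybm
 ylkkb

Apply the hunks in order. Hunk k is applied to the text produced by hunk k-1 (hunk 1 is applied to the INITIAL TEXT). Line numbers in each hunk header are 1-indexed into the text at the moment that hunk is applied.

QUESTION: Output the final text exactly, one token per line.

Answer: iia
oag
chtl
tybm
ylkkb
kaqcz
bnb

Derivation:
Hunk 1: at line 2 remove [ncxq,idyp,rzoq] add [clp,gkf,qufc] -> 7 lines: iia oag clp gkf qufc kaqcz bnb
Hunk 2: at line 1 remove [clp,gkf,qufc] add [evcuo] -> 5 lines: iia oag evcuo kaqcz bnb
Hunk 3: at line 1 remove [evcuo] add [ooqy,mwc,opgsz] -> 7 lines: iia oag ooqy mwc opgsz kaqcz bnb
Hunk 4: at line 1 remove [ooqy] add [fdrew,bgso] -> 8 lines: iia oag fdrew bgso mwc opgsz kaqcz bnb
Hunk 5: at line 4 remove [mwc] add [nbn] -> 8 lines: iia oag fdrew bgso nbn opgsz kaqcz bnb
Hunk 6: at line 3 remove [nbn,opgsz] add [tybm,ylkkb] -> 8 lines: iia oag fdrew bgso tybm ylkkb kaqcz bnb
Hunk 7: at line 1 remove [fdrew,bgso] add [chtl] -> 7 lines: iia oag chtl tybm ylkkb kaqcz bnb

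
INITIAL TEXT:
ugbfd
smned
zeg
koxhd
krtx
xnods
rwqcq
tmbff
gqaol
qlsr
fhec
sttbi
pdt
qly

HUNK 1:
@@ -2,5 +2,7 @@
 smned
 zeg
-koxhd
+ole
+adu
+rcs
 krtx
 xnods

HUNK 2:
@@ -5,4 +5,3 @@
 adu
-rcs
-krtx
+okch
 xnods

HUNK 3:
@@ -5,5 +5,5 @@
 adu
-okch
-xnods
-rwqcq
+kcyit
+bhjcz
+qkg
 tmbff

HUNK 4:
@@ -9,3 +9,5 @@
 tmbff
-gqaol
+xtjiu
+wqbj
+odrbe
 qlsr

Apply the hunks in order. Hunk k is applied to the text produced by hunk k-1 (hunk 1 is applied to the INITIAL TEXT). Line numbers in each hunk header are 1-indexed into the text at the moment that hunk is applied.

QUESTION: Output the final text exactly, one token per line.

Answer: ugbfd
smned
zeg
ole
adu
kcyit
bhjcz
qkg
tmbff
xtjiu
wqbj
odrbe
qlsr
fhec
sttbi
pdt
qly

Derivation:
Hunk 1: at line 2 remove [koxhd] add [ole,adu,rcs] -> 16 lines: ugbfd smned zeg ole adu rcs krtx xnods rwqcq tmbff gqaol qlsr fhec sttbi pdt qly
Hunk 2: at line 5 remove [rcs,krtx] add [okch] -> 15 lines: ugbfd smned zeg ole adu okch xnods rwqcq tmbff gqaol qlsr fhec sttbi pdt qly
Hunk 3: at line 5 remove [okch,xnods,rwqcq] add [kcyit,bhjcz,qkg] -> 15 lines: ugbfd smned zeg ole adu kcyit bhjcz qkg tmbff gqaol qlsr fhec sttbi pdt qly
Hunk 4: at line 9 remove [gqaol] add [xtjiu,wqbj,odrbe] -> 17 lines: ugbfd smned zeg ole adu kcyit bhjcz qkg tmbff xtjiu wqbj odrbe qlsr fhec sttbi pdt qly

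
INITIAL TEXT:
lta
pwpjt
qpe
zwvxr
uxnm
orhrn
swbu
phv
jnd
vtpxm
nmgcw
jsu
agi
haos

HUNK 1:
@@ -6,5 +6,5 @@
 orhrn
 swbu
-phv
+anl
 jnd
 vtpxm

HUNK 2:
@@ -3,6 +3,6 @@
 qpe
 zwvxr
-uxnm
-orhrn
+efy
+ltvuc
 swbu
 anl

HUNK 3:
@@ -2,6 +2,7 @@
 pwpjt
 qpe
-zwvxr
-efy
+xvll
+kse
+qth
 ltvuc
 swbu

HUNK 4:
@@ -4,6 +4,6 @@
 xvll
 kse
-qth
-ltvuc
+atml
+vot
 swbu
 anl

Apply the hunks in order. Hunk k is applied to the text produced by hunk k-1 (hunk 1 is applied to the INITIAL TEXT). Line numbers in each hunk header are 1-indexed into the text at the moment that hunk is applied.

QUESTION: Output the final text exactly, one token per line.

Hunk 1: at line 6 remove [phv] add [anl] -> 14 lines: lta pwpjt qpe zwvxr uxnm orhrn swbu anl jnd vtpxm nmgcw jsu agi haos
Hunk 2: at line 3 remove [uxnm,orhrn] add [efy,ltvuc] -> 14 lines: lta pwpjt qpe zwvxr efy ltvuc swbu anl jnd vtpxm nmgcw jsu agi haos
Hunk 3: at line 2 remove [zwvxr,efy] add [xvll,kse,qth] -> 15 lines: lta pwpjt qpe xvll kse qth ltvuc swbu anl jnd vtpxm nmgcw jsu agi haos
Hunk 4: at line 4 remove [qth,ltvuc] add [atml,vot] -> 15 lines: lta pwpjt qpe xvll kse atml vot swbu anl jnd vtpxm nmgcw jsu agi haos

Answer: lta
pwpjt
qpe
xvll
kse
atml
vot
swbu
anl
jnd
vtpxm
nmgcw
jsu
agi
haos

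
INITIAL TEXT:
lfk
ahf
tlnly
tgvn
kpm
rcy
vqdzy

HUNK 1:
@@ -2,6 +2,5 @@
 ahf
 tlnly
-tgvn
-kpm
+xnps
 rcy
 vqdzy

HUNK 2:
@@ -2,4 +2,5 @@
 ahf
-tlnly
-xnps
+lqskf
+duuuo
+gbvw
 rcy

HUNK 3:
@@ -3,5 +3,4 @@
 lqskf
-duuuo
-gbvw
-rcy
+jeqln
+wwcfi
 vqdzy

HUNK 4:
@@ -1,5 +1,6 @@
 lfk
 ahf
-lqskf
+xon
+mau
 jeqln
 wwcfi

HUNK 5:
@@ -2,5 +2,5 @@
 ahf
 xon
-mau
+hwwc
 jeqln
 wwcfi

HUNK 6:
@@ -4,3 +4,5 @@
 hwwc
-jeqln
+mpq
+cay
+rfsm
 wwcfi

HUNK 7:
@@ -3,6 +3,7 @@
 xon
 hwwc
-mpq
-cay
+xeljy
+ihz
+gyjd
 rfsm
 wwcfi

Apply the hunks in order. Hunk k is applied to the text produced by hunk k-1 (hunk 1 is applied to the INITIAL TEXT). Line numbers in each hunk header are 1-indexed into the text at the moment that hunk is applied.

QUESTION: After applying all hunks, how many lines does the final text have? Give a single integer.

Hunk 1: at line 2 remove [tgvn,kpm] add [xnps] -> 6 lines: lfk ahf tlnly xnps rcy vqdzy
Hunk 2: at line 2 remove [tlnly,xnps] add [lqskf,duuuo,gbvw] -> 7 lines: lfk ahf lqskf duuuo gbvw rcy vqdzy
Hunk 3: at line 3 remove [duuuo,gbvw,rcy] add [jeqln,wwcfi] -> 6 lines: lfk ahf lqskf jeqln wwcfi vqdzy
Hunk 4: at line 1 remove [lqskf] add [xon,mau] -> 7 lines: lfk ahf xon mau jeqln wwcfi vqdzy
Hunk 5: at line 2 remove [mau] add [hwwc] -> 7 lines: lfk ahf xon hwwc jeqln wwcfi vqdzy
Hunk 6: at line 4 remove [jeqln] add [mpq,cay,rfsm] -> 9 lines: lfk ahf xon hwwc mpq cay rfsm wwcfi vqdzy
Hunk 7: at line 3 remove [mpq,cay] add [xeljy,ihz,gyjd] -> 10 lines: lfk ahf xon hwwc xeljy ihz gyjd rfsm wwcfi vqdzy
Final line count: 10

Answer: 10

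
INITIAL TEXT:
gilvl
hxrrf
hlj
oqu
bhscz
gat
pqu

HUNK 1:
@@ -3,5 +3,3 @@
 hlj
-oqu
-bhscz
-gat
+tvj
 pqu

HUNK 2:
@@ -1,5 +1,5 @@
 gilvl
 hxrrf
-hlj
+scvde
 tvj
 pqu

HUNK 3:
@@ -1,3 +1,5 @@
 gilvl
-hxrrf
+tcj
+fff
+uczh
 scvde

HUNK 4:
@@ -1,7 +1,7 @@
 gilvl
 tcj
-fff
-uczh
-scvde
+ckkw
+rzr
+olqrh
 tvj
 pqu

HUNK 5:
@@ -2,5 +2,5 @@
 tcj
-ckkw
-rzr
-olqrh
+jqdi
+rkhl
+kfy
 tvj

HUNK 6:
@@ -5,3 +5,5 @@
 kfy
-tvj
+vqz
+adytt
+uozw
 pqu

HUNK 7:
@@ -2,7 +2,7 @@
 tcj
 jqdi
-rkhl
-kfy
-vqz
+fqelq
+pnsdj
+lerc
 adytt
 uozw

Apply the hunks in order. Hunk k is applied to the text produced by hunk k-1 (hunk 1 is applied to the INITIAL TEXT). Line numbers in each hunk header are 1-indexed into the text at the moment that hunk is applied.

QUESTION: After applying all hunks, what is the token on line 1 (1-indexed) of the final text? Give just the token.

Answer: gilvl

Derivation:
Hunk 1: at line 3 remove [oqu,bhscz,gat] add [tvj] -> 5 lines: gilvl hxrrf hlj tvj pqu
Hunk 2: at line 1 remove [hlj] add [scvde] -> 5 lines: gilvl hxrrf scvde tvj pqu
Hunk 3: at line 1 remove [hxrrf] add [tcj,fff,uczh] -> 7 lines: gilvl tcj fff uczh scvde tvj pqu
Hunk 4: at line 1 remove [fff,uczh,scvde] add [ckkw,rzr,olqrh] -> 7 lines: gilvl tcj ckkw rzr olqrh tvj pqu
Hunk 5: at line 2 remove [ckkw,rzr,olqrh] add [jqdi,rkhl,kfy] -> 7 lines: gilvl tcj jqdi rkhl kfy tvj pqu
Hunk 6: at line 5 remove [tvj] add [vqz,adytt,uozw] -> 9 lines: gilvl tcj jqdi rkhl kfy vqz adytt uozw pqu
Hunk 7: at line 2 remove [rkhl,kfy,vqz] add [fqelq,pnsdj,lerc] -> 9 lines: gilvl tcj jqdi fqelq pnsdj lerc adytt uozw pqu
Final line 1: gilvl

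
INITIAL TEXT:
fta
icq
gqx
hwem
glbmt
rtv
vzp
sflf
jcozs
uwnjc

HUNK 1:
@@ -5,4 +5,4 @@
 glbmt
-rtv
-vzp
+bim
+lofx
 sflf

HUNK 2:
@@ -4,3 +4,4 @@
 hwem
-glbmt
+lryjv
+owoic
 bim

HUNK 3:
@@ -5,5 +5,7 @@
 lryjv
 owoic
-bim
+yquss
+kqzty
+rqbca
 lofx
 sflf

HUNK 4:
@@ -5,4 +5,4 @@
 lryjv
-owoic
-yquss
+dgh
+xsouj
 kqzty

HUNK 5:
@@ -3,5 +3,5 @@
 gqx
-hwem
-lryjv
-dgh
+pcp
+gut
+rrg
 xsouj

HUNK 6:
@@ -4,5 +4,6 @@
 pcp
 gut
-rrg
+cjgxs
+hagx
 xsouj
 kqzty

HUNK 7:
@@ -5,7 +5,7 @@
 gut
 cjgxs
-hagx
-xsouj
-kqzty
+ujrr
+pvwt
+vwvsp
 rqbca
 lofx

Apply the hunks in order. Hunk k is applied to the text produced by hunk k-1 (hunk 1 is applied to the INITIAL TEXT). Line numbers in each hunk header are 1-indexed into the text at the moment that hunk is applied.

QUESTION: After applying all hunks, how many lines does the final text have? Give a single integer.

Hunk 1: at line 5 remove [rtv,vzp] add [bim,lofx] -> 10 lines: fta icq gqx hwem glbmt bim lofx sflf jcozs uwnjc
Hunk 2: at line 4 remove [glbmt] add [lryjv,owoic] -> 11 lines: fta icq gqx hwem lryjv owoic bim lofx sflf jcozs uwnjc
Hunk 3: at line 5 remove [bim] add [yquss,kqzty,rqbca] -> 13 lines: fta icq gqx hwem lryjv owoic yquss kqzty rqbca lofx sflf jcozs uwnjc
Hunk 4: at line 5 remove [owoic,yquss] add [dgh,xsouj] -> 13 lines: fta icq gqx hwem lryjv dgh xsouj kqzty rqbca lofx sflf jcozs uwnjc
Hunk 5: at line 3 remove [hwem,lryjv,dgh] add [pcp,gut,rrg] -> 13 lines: fta icq gqx pcp gut rrg xsouj kqzty rqbca lofx sflf jcozs uwnjc
Hunk 6: at line 4 remove [rrg] add [cjgxs,hagx] -> 14 lines: fta icq gqx pcp gut cjgxs hagx xsouj kqzty rqbca lofx sflf jcozs uwnjc
Hunk 7: at line 5 remove [hagx,xsouj,kqzty] add [ujrr,pvwt,vwvsp] -> 14 lines: fta icq gqx pcp gut cjgxs ujrr pvwt vwvsp rqbca lofx sflf jcozs uwnjc
Final line count: 14

Answer: 14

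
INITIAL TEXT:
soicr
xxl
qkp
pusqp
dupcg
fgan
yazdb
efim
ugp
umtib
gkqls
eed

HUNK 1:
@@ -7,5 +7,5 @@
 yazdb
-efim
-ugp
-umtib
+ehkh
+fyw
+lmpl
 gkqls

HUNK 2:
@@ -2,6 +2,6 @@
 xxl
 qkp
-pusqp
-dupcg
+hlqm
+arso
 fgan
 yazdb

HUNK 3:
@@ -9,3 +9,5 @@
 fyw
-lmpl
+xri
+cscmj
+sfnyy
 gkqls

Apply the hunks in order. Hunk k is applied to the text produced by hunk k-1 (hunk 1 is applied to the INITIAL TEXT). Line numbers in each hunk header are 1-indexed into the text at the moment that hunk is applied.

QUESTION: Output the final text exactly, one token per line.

Hunk 1: at line 7 remove [efim,ugp,umtib] add [ehkh,fyw,lmpl] -> 12 lines: soicr xxl qkp pusqp dupcg fgan yazdb ehkh fyw lmpl gkqls eed
Hunk 2: at line 2 remove [pusqp,dupcg] add [hlqm,arso] -> 12 lines: soicr xxl qkp hlqm arso fgan yazdb ehkh fyw lmpl gkqls eed
Hunk 3: at line 9 remove [lmpl] add [xri,cscmj,sfnyy] -> 14 lines: soicr xxl qkp hlqm arso fgan yazdb ehkh fyw xri cscmj sfnyy gkqls eed

Answer: soicr
xxl
qkp
hlqm
arso
fgan
yazdb
ehkh
fyw
xri
cscmj
sfnyy
gkqls
eed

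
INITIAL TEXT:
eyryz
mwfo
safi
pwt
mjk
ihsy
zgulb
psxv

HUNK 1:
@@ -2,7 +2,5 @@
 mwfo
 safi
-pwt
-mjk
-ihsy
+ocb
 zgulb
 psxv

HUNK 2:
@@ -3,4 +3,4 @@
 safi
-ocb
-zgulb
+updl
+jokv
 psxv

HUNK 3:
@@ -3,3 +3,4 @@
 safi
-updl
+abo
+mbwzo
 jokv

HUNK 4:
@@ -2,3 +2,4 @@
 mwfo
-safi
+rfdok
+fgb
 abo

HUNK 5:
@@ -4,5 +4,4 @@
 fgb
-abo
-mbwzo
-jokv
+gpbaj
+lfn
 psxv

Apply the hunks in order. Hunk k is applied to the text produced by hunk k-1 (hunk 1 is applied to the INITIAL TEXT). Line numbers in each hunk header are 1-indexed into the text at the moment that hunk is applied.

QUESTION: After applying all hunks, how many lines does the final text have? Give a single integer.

Answer: 7

Derivation:
Hunk 1: at line 2 remove [pwt,mjk,ihsy] add [ocb] -> 6 lines: eyryz mwfo safi ocb zgulb psxv
Hunk 2: at line 3 remove [ocb,zgulb] add [updl,jokv] -> 6 lines: eyryz mwfo safi updl jokv psxv
Hunk 3: at line 3 remove [updl] add [abo,mbwzo] -> 7 lines: eyryz mwfo safi abo mbwzo jokv psxv
Hunk 4: at line 2 remove [safi] add [rfdok,fgb] -> 8 lines: eyryz mwfo rfdok fgb abo mbwzo jokv psxv
Hunk 5: at line 4 remove [abo,mbwzo,jokv] add [gpbaj,lfn] -> 7 lines: eyryz mwfo rfdok fgb gpbaj lfn psxv
Final line count: 7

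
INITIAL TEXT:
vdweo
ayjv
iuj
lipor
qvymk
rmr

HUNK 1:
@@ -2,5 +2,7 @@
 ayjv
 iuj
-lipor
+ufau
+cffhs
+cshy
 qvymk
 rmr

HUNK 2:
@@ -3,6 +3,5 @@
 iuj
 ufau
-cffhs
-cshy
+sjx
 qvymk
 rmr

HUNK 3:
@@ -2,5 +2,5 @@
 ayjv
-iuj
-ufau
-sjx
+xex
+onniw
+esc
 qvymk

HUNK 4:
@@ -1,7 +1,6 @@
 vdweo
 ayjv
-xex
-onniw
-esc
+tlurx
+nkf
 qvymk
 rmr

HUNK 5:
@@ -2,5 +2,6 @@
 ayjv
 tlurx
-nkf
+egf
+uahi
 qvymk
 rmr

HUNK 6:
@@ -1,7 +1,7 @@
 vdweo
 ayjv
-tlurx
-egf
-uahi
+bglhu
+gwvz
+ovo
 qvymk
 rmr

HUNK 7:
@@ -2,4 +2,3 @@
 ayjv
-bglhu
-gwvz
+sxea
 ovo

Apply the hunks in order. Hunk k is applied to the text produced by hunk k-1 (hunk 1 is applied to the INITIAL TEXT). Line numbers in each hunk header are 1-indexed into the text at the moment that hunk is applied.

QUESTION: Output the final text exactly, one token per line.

Hunk 1: at line 2 remove [lipor] add [ufau,cffhs,cshy] -> 8 lines: vdweo ayjv iuj ufau cffhs cshy qvymk rmr
Hunk 2: at line 3 remove [cffhs,cshy] add [sjx] -> 7 lines: vdweo ayjv iuj ufau sjx qvymk rmr
Hunk 3: at line 2 remove [iuj,ufau,sjx] add [xex,onniw,esc] -> 7 lines: vdweo ayjv xex onniw esc qvymk rmr
Hunk 4: at line 1 remove [xex,onniw,esc] add [tlurx,nkf] -> 6 lines: vdweo ayjv tlurx nkf qvymk rmr
Hunk 5: at line 2 remove [nkf] add [egf,uahi] -> 7 lines: vdweo ayjv tlurx egf uahi qvymk rmr
Hunk 6: at line 1 remove [tlurx,egf,uahi] add [bglhu,gwvz,ovo] -> 7 lines: vdweo ayjv bglhu gwvz ovo qvymk rmr
Hunk 7: at line 2 remove [bglhu,gwvz] add [sxea] -> 6 lines: vdweo ayjv sxea ovo qvymk rmr

Answer: vdweo
ayjv
sxea
ovo
qvymk
rmr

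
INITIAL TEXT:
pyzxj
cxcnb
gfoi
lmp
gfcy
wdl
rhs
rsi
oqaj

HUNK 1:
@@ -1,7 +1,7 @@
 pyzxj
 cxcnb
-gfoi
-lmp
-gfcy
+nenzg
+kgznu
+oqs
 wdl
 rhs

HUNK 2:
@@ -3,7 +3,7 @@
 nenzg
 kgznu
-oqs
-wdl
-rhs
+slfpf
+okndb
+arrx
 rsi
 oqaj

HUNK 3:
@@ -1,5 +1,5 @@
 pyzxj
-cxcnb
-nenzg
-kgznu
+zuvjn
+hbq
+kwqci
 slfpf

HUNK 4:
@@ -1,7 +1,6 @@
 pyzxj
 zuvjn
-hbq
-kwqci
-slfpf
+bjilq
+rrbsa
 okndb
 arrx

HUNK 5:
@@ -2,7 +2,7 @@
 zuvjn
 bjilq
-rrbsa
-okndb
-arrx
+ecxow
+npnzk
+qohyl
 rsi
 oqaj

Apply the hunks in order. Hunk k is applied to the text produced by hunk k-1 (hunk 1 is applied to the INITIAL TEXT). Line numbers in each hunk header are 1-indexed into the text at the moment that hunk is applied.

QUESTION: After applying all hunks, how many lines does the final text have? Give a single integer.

Answer: 8

Derivation:
Hunk 1: at line 1 remove [gfoi,lmp,gfcy] add [nenzg,kgznu,oqs] -> 9 lines: pyzxj cxcnb nenzg kgznu oqs wdl rhs rsi oqaj
Hunk 2: at line 3 remove [oqs,wdl,rhs] add [slfpf,okndb,arrx] -> 9 lines: pyzxj cxcnb nenzg kgznu slfpf okndb arrx rsi oqaj
Hunk 3: at line 1 remove [cxcnb,nenzg,kgznu] add [zuvjn,hbq,kwqci] -> 9 lines: pyzxj zuvjn hbq kwqci slfpf okndb arrx rsi oqaj
Hunk 4: at line 1 remove [hbq,kwqci,slfpf] add [bjilq,rrbsa] -> 8 lines: pyzxj zuvjn bjilq rrbsa okndb arrx rsi oqaj
Hunk 5: at line 2 remove [rrbsa,okndb,arrx] add [ecxow,npnzk,qohyl] -> 8 lines: pyzxj zuvjn bjilq ecxow npnzk qohyl rsi oqaj
Final line count: 8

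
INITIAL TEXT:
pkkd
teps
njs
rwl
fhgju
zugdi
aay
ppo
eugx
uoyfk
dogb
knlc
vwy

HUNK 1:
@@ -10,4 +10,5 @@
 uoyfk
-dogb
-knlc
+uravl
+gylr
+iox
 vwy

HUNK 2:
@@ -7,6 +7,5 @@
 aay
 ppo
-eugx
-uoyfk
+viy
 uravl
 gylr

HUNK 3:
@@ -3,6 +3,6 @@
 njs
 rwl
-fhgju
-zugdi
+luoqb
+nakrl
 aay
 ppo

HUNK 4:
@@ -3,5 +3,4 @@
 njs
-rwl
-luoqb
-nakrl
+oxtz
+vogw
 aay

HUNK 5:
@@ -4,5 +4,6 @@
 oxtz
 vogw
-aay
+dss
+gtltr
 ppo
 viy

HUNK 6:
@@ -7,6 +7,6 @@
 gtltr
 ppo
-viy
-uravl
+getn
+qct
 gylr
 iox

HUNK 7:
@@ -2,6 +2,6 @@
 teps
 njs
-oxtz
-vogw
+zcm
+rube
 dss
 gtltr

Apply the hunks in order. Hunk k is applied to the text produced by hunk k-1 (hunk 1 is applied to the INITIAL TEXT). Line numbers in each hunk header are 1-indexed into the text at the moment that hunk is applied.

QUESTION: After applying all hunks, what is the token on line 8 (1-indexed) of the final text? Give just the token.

Answer: ppo

Derivation:
Hunk 1: at line 10 remove [dogb,knlc] add [uravl,gylr,iox] -> 14 lines: pkkd teps njs rwl fhgju zugdi aay ppo eugx uoyfk uravl gylr iox vwy
Hunk 2: at line 7 remove [eugx,uoyfk] add [viy] -> 13 lines: pkkd teps njs rwl fhgju zugdi aay ppo viy uravl gylr iox vwy
Hunk 3: at line 3 remove [fhgju,zugdi] add [luoqb,nakrl] -> 13 lines: pkkd teps njs rwl luoqb nakrl aay ppo viy uravl gylr iox vwy
Hunk 4: at line 3 remove [rwl,luoqb,nakrl] add [oxtz,vogw] -> 12 lines: pkkd teps njs oxtz vogw aay ppo viy uravl gylr iox vwy
Hunk 5: at line 4 remove [aay] add [dss,gtltr] -> 13 lines: pkkd teps njs oxtz vogw dss gtltr ppo viy uravl gylr iox vwy
Hunk 6: at line 7 remove [viy,uravl] add [getn,qct] -> 13 lines: pkkd teps njs oxtz vogw dss gtltr ppo getn qct gylr iox vwy
Hunk 7: at line 2 remove [oxtz,vogw] add [zcm,rube] -> 13 lines: pkkd teps njs zcm rube dss gtltr ppo getn qct gylr iox vwy
Final line 8: ppo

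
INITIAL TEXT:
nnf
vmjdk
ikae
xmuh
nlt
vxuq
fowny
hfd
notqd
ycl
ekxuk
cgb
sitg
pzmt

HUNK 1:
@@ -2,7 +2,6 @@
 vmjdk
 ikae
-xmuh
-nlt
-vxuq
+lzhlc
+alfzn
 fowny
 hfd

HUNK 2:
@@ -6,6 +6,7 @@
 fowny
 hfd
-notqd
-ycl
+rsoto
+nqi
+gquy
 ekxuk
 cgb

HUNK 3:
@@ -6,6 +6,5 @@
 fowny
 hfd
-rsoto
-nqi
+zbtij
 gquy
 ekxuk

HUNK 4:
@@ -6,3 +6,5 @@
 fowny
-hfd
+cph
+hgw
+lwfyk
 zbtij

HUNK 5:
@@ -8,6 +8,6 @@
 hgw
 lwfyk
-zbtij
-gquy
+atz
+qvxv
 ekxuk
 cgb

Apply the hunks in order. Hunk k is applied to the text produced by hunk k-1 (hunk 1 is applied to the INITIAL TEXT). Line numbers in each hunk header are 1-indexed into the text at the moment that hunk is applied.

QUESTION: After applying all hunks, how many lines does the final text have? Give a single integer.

Hunk 1: at line 2 remove [xmuh,nlt,vxuq] add [lzhlc,alfzn] -> 13 lines: nnf vmjdk ikae lzhlc alfzn fowny hfd notqd ycl ekxuk cgb sitg pzmt
Hunk 2: at line 6 remove [notqd,ycl] add [rsoto,nqi,gquy] -> 14 lines: nnf vmjdk ikae lzhlc alfzn fowny hfd rsoto nqi gquy ekxuk cgb sitg pzmt
Hunk 3: at line 6 remove [rsoto,nqi] add [zbtij] -> 13 lines: nnf vmjdk ikae lzhlc alfzn fowny hfd zbtij gquy ekxuk cgb sitg pzmt
Hunk 4: at line 6 remove [hfd] add [cph,hgw,lwfyk] -> 15 lines: nnf vmjdk ikae lzhlc alfzn fowny cph hgw lwfyk zbtij gquy ekxuk cgb sitg pzmt
Hunk 5: at line 8 remove [zbtij,gquy] add [atz,qvxv] -> 15 lines: nnf vmjdk ikae lzhlc alfzn fowny cph hgw lwfyk atz qvxv ekxuk cgb sitg pzmt
Final line count: 15

Answer: 15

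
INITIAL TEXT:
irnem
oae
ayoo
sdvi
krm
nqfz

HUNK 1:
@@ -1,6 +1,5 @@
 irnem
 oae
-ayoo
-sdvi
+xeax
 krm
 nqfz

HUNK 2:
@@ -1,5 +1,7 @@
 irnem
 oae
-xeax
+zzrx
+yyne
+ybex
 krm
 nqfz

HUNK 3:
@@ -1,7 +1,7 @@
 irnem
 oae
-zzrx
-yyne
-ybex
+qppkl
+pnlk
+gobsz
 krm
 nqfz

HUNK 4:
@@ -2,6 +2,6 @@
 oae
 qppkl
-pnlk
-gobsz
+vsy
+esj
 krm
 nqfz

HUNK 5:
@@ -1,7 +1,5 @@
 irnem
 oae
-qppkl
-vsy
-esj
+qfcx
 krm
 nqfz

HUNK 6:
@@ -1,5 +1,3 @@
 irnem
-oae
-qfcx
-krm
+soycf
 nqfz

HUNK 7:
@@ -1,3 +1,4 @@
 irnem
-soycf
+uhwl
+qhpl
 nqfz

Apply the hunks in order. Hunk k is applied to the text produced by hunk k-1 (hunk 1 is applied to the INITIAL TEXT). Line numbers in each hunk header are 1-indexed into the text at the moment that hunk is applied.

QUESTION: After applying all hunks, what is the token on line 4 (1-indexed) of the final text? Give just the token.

Answer: nqfz

Derivation:
Hunk 1: at line 1 remove [ayoo,sdvi] add [xeax] -> 5 lines: irnem oae xeax krm nqfz
Hunk 2: at line 1 remove [xeax] add [zzrx,yyne,ybex] -> 7 lines: irnem oae zzrx yyne ybex krm nqfz
Hunk 3: at line 1 remove [zzrx,yyne,ybex] add [qppkl,pnlk,gobsz] -> 7 lines: irnem oae qppkl pnlk gobsz krm nqfz
Hunk 4: at line 2 remove [pnlk,gobsz] add [vsy,esj] -> 7 lines: irnem oae qppkl vsy esj krm nqfz
Hunk 5: at line 1 remove [qppkl,vsy,esj] add [qfcx] -> 5 lines: irnem oae qfcx krm nqfz
Hunk 6: at line 1 remove [oae,qfcx,krm] add [soycf] -> 3 lines: irnem soycf nqfz
Hunk 7: at line 1 remove [soycf] add [uhwl,qhpl] -> 4 lines: irnem uhwl qhpl nqfz
Final line 4: nqfz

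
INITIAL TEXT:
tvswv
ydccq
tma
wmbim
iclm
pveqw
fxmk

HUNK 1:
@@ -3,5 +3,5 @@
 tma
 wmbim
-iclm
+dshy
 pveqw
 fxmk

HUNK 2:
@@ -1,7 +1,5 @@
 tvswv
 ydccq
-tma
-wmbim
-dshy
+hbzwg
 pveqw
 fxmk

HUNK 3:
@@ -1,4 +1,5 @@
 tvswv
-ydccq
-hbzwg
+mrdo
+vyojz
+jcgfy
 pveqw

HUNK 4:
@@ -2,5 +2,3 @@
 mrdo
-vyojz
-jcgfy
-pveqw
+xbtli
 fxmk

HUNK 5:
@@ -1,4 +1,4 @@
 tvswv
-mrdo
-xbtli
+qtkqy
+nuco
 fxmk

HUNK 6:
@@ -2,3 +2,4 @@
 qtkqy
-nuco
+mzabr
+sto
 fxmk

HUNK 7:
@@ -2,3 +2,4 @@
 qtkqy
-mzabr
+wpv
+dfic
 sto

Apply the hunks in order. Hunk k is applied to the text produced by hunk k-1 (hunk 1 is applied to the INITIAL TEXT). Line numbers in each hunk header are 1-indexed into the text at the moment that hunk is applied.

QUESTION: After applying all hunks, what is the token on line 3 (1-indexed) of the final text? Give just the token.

Hunk 1: at line 3 remove [iclm] add [dshy] -> 7 lines: tvswv ydccq tma wmbim dshy pveqw fxmk
Hunk 2: at line 1 remove [tma,wmbim,dshy] add [hbzwg] -> 5 lines: tvswv ydccq hbzwg pveqw fxmk
Hunk 3: at line 1 remove [ydccq,hbzwg] add [mrdo,vyojz,jcgfy] -> 6 lines: tvswv mrdo vyojz jcgfy pveqw fxmk
Hunk 4: at line 2 remove [vyojz,jcgfy,pveqw] add [xbtli] -> 4 lines: tvswv mrdo xbtli fxmk
Hunk 5: at line 1 remove [mrdo,xbtli] add [qtkqy,nuco] -> 4 lines: tvswv qtkqy nuco fxmk
Hunk 6: at line 2 remove [nuco] add [mzabr,sto] -> 5 lines: tvswv qtkqy mzabr sto fxmk
Hunk 7: at line 2 remove [mzabr] add [wpv,dfic] -> 6 lines: tvswv qtkqy wpv dfic sto fxmk
Final line 3: wpv

Answer: wpv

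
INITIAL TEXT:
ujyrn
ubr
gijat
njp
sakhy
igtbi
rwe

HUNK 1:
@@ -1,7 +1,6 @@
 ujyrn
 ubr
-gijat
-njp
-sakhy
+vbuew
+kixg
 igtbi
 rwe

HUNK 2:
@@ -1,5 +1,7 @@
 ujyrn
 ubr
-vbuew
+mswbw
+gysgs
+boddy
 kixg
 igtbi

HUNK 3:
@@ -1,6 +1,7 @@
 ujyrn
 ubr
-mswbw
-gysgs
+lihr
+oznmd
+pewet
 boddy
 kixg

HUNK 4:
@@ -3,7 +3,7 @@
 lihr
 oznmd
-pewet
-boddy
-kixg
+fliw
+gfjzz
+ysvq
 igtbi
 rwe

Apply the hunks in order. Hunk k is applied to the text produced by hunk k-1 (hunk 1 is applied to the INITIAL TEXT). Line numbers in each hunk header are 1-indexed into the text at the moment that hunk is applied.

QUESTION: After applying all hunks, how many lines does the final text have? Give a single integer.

Hunk 1: at line 1 remove [gijat,njp,sakhy] add [vbuew,kixg] -> 6 lines: ujyrn ubr vbuew kixg igtbi rwe
Hunk 2: at line 1 remove [vbuew] add [mswbw,gysgs,boddy] -> 8 lines: ujyrn ubr mswbw gysgs boddy kixg igtbi rwe
Hunk 3: at line 1 remove [mswbw,gysgs] add [lihr,oznmd,pewet] -> 9 lines: ujyrn ubr lihr oznmd pewet boddy kixg igtbi rwe
Hunk 4: at line 3 remove [pewet,boddy,kixg] add [fliw,gfjzz,ysvq] -> 9 lines: ujyrn ubr lihr oznmd fliw gfjzz ysvq igtbi rwe
Final line count: 9

Answer: 9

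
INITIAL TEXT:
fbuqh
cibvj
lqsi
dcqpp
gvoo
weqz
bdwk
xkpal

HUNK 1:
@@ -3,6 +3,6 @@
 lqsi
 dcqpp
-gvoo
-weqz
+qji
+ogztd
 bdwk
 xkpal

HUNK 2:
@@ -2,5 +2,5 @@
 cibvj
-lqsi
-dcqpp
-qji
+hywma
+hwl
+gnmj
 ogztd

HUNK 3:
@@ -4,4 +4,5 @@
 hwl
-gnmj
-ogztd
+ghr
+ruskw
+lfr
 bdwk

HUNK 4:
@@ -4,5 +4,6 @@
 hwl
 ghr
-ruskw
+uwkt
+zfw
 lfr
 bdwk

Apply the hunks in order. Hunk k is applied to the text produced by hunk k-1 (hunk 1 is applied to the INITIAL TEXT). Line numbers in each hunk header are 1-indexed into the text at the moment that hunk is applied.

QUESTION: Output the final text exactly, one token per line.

Answer: fbuqh
cibvj
hywma
hwl
ghr
uwkt
zfw
lfr
bdwk
xkpal

Derivation:
Hunk 1: at line 3 remove [gvoo,weqz] add [qji,ogztd] -> 8 lines: fbuqh cibvj lqsi dcqpp qji ogztd bdwk xkpal
Hunk 2: at line 2 remove [lqsi,dcqpp,qji] add [hywma,hwl,gnmj] -> 8 lines: fbuqh cibvj hywma hwl gnmj ogztd bdwk xkpal
Hunk 3: at line 4 remove [gnmj,ogztd] add [ghr,ruskw,lfr] -> 9 lines: fbuqh cibvj hywma hwl ghr ruskw lfr bdwk xkpal
Hunk 4: at line 4 remove [ruskw] add [uwkt,zfw] -> 10 lines: fbuqh cibvj hywma hwl ghr uwkt zfw lfr bdwk xkpal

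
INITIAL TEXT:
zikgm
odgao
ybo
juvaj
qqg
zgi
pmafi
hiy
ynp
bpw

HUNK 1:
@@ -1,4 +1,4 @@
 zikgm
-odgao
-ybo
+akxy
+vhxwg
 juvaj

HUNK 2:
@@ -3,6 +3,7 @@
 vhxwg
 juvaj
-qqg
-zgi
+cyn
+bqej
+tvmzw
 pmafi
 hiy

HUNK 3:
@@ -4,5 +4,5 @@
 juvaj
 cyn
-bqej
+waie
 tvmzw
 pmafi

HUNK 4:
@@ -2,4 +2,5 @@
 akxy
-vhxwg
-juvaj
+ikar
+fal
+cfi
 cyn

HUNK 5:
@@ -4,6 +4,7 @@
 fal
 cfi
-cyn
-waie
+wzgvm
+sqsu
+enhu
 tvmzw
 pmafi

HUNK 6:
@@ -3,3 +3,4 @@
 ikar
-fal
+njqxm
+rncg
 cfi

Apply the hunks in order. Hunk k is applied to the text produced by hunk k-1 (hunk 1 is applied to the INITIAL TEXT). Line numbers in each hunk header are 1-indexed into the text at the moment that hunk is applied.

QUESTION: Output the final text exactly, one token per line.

Hunk 1: at line 1 remove [odgao,ybo] add [akxy,vhxwg] -> 10 lines: zikgm akxy vhxwg juvaj qqg zgi pmafi hiy ynp bpw
Hunk 2: at line 3 remove [qqg,zgi] add [cyn,bqej,tvmzw] -> 11 lines: zikgm akxy vhxwg juvaj cyn bqej tvmzw pmafi hiy ynp bpw
Hunk 3: at line 4 remove [bqej] add [waie] -> 11 lines: zikgm akxy vhxwg juvaj cyn waie tvmzw pmafi hiy ynp bpw
Hunk 4: at line 2 remove [vhxwg,juvaj] add [ikar,fal,cfi] -> 12 lines: zikgm akxy ikar fal cfi cyn waie tvmzw pmafi hiy ynp bpw
Hunk 5: at line 4 remove [cyn,waie] add [wzgvm,sqsu,enhu] -> 13 lines: zikgm akxy ikar fal cfi wzgvm sqsu enhu tvmzw pmafi hiy ynp bpw
Hunk 6: at line 3 remove [fal] add [njqxm,rncg] -> 14 lines: zikgm akxy ikar njqxm rncg cfi wzgvm sqsu enhu tvmzw pmafi hiy ynp bpw

Answer: zikgm
akxy
ikar
njqxm
rncg
cfi
wzgvm
sqsu
enhu
tvmzw
pmafi
hiy
ynp
bpw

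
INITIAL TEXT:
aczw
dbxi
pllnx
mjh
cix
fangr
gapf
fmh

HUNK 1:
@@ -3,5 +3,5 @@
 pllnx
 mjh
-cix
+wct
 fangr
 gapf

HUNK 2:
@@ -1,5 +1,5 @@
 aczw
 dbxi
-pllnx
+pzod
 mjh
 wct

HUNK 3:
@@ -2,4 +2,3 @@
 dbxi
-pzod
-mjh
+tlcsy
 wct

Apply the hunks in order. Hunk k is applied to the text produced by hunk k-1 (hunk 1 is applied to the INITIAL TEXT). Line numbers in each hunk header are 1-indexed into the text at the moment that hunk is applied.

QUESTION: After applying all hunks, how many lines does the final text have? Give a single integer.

Answer: 7

Derivation:
Hunk 1: at line 3 remove [cix] add [wct] -> 8 lines: aczw dbxi pllnx mjh wct fangr gapf fmh
Hunk 2: at line 1 remove [pllnx] add [pzod] -> 8 lines: aczw dbxi pzod mjh wct fangr gapf fmh
Hunk 3: at line 2 remove [pzod,mjh] add [tlcsy] -> 7 lines: aczw dbxi tlcsy wct fangr gapf fmh
Final line count: 7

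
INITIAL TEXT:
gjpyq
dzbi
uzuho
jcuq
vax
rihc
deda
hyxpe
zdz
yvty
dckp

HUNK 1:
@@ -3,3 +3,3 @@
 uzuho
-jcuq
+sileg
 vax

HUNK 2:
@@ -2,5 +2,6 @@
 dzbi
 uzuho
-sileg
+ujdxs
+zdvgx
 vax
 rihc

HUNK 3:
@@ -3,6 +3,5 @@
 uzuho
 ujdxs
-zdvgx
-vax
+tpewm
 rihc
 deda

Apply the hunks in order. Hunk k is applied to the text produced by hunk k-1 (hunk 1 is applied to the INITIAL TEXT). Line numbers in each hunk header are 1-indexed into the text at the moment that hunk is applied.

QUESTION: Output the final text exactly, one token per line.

Hunk 1: at line 3 remove [jcuq] add [sileg] -> 11 lines: gjpyq dzbi uzuho sileg vax rihc deda hyxpe zdz yvty dckp
Hunk 2: at line 2 remove [sileg] add [ujdxs,zdvgx] -> 12 lines: gjpyq dzbi uzuho ujdxs zdvgx vax rihc deda hyxpe zdz yvty dckp
Hunk 3: at line 3 remove [zdvgx,vax] add [tpewm] -> 11 lines: gjpyq dzbi uzuho ujdxs tpewm rihc deda hyxpe zdz yvty dckp

Answer: gjpyq
dzbi
uzuho
ujdxs
tpewm
rihc
deda
hyxpe
zdz
yvty
dckp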